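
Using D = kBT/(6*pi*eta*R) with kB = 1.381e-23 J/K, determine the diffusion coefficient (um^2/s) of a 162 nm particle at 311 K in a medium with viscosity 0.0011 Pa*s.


Radius R = 162/2 = 81 nm = 8.1e-08 m
D = kB*T / (6*pi*eta*R)
D = 1.381e-23 * 311 / (6 * pi * 0.0011 * 8.1e-08)
D = 2.55726e-12 m^2/s = 2.557 um^2/s

2.557


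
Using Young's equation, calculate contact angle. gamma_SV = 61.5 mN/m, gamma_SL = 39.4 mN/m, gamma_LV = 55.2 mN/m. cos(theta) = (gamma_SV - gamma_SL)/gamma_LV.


cos(theta) = (gamma_SV - gamma_SL) / gamma_LV
cos(theta) = (61.5 - 39.4) / 55.2
cos(theta) = 0.400362
theta = arccos(0.400362) = 66.4 degrees

66.4


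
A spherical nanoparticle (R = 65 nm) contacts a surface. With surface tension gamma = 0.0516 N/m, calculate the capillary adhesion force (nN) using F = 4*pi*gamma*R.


Convert radius: R = 65 nm = 6.5e-08 m
F = 4 * pi * gamma * R
F = 4 * pi * 0.0516 * 6.5e-08
F = 4.21476e-08 N = 42.1476 nN

42.1476


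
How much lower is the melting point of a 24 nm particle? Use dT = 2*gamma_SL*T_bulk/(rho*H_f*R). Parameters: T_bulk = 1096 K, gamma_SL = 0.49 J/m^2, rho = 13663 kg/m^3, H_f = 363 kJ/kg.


Radius R = 24/2 = 12 nm = 1.2e-08 m
Convert H_f = 363 kJ/kg = 363000 J/kg
dT = 2 * gamma_SL * T_bulk / (rho * H_f * R)
dT = 2 * 0.49 * 1096 / (13663 * 363000 * 1.2e-08)
dT = 18.0 K

18.0


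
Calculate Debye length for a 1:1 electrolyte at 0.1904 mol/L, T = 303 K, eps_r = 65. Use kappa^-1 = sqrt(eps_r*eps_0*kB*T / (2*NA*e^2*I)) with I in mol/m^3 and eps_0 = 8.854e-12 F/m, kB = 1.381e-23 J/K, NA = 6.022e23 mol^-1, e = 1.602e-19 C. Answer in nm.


Ionic strength I = 0.1904 * 1^2 * 1000 = 190.4 mol/m^3
kappa^-1 = sqrt(65 * 8.854e-12 * 1.381e-23 * 303 / (2 * 6.022e23 * (1.602e-19)^2 * 190.4))
kappa^-1 = 0.64 nm

0.64


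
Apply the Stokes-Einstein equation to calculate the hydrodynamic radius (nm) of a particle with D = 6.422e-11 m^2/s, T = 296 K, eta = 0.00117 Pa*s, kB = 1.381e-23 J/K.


Stokes-Einstein: R = kB*T / (6*pi*eta*D)
R = 1.381e-23 * 296 / (6 * pi * 0.00117 * 6.422e-11)
R = 2.88621e-09 m = 2.89 nm

2.89


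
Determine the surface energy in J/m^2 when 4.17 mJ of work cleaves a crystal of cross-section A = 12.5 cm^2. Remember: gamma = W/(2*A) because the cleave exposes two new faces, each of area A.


Convert: A = 12.5 cm^2 = 0.00125 m^2, W = 4.17 mJ = 0.00417 J
Cleaving exposes two faces of area A, so total new surface = 2*A and gamma = W / (2*A)
gamma = 0.00417 / (2 * 0.00125)
gamma = 1.668 J/m^2

1.668


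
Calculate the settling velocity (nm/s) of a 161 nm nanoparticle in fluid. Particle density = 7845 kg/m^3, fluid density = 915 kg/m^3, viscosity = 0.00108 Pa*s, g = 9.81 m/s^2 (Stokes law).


Radius R = 161/2 nm = 8.05e-08 m
Density difference = 7845 - 915 = 6930 kg/m^3
v = 2 * R^2 * (rho_p - rho_f) * g / (9 * eta)
v = 2 * (8.05e-08)^2 * 6930 * 9.81 / (9 * 0.00108)
v = 9.06479e-08 m/s = 90.6479 nm/s

90.6479


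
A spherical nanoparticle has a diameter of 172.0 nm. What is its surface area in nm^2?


Radius r = 172.0/2 = 86 nm
Surface area SA = 4 * pi * r^2
SA = 4 * pi * (86)^2
SA = 92940.88 nm^2

92940.88


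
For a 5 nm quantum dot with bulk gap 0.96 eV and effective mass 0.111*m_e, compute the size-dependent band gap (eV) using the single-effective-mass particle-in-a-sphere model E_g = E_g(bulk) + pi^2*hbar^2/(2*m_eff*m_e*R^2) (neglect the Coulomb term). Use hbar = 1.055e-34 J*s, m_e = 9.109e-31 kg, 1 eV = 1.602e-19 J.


Radius R = 5/2 nm = 2.5e-09 m
Confinement energy dE = pi^2 * hbar^2 / (2 * m_eff * m_e * R^2)
dE = pi^2 * (1.055e-34)^2 / (2 * 0.111 * 9.109e-31 * (2.5e-09)^2) J, divided by 1.602e-19 J/eV
dE = 0.5425 eV
Total band gap = E_g(bulk) + dE = 0.96 + 0.5425 = 1.5025 eV

1.5025


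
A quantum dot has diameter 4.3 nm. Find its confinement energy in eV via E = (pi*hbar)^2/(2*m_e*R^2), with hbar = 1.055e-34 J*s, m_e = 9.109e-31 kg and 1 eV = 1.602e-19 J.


Radius R = 4.3/2 = 2.15 nm = 2.15e-09 m
E = (pi * 1.055e-34)^2 / (2 * 9.109e-31 * (2.15e-09)^2)
E(J) = 1.30445e-20
E = E(J) / 1.602e-19 = 0.0814 eV

0.0814


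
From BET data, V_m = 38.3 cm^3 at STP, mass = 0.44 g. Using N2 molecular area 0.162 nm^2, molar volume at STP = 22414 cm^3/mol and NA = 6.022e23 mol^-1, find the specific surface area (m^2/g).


Number of moles in monolayer = V_m / 22414 = 38.3 / 22414 = 0.00170875
Number of molecules = moles * NA = 0.00170875 * 6.022e23
SA = molecules * sigma / mass
SA = (38.3 / 22414) * 6.022e23 * 0.162e-18 / 0.44
SA = 378.9 m^2/g

378.9


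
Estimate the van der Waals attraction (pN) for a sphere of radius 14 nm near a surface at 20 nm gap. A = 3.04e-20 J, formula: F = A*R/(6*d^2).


Convert to SI: R = 14 nm = 1.4e-08 m, d = 20 nm = 2e-08 m
F = A * R / (6 * d^2)
F = 3.04e-20 * 1.4e-08 / (6 * (2e-08)^2)
F = 1.77333e-13 N = 0.177 pN

0.177


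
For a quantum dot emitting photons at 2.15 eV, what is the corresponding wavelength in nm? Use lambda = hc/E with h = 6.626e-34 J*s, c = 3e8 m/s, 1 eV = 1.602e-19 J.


Convert energy: E = 2.15 eV = 2.15 * 1.602e-19 = 3.4443e-19 J
lambda = h*c / E = 6.626e-34 * 3e8 / 3.4443e-19
lambda = 5.77127e-07 m = 577.1 nm

577.1


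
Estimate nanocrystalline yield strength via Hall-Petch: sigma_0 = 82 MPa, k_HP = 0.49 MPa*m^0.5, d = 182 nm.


d = 182 nm = 1.82e-07 m
sqrt(d) = 0.0004266146
Hall-Petch contribution = k / sqrt(d) = 0.49 / 0.0004266146 = 1148.6 MPa
sigma = sigma_0 + k/sqrt(d) = 82 + 1148.6 = 1230.6 MPa

1230.6


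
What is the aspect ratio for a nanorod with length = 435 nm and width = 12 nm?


Aspect ratio AR = length / diameter
AR = 435 / 12
AR = 36.25

36.25


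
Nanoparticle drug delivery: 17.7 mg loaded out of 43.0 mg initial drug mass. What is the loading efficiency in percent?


Drug loading efficiency = (drug loaded / drug initial) * 100
DLE = 17.7 / 43.0 * 100
DLE = 0.4116 * 100
DLE = 41.16%

41.16


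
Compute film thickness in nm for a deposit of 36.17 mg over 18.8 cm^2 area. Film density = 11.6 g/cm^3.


Convert: m = 36.17 mg = 3.6170e-05 kg, A = 18.8 cm^2 = 1.8800e-03 m^2, rho = 11.6 g/cm^3 = 11600 kg/m^3
t = m / (A * rho)
t = 3.6170e-05 / (1.8800e-03 * 11600)
t = 1.6586e-06 m = 1658.6 nm

1658.6


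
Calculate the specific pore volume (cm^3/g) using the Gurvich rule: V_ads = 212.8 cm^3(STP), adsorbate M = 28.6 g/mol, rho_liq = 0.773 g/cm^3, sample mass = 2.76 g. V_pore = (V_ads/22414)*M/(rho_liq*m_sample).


Moles adsorbed n = V_ads / 22414 = 212.8 / 22414 = 9.494066e-03 mol
Liquid volume V_liq = n * M / rho_liq = 9.494066e-03 * 28.6 / 0.773 = 0.35127 cm^3
Specific pore volume V_pore = V_liq / m_sample = 0.35127 / 2.76
V_pore = 0.1273 cm^3/g

0.1273


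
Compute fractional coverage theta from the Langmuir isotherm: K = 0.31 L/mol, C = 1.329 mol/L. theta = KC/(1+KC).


Langmuir isotherm: theta = K*C / (1 + K*C)
K*C = 0.31 * 1.329 = 0.41199
theta = 0.41199 / (1 + 0.41199) = 0.41199 / 1.41199
theta = 0.2918

0.2918


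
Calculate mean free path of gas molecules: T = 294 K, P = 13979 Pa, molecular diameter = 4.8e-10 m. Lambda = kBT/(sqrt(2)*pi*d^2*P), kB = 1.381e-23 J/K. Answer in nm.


Mean free path: lambda = kB*T / (sqrt(2) * pi * d^2 * P)
lambda = 1.381e-23 * 294 / (sqrt(2) * pi * (4.8e-10)^2 * 13979)
lambda = 2.83738e-07 m
lambda = 283.74 nm

283.74


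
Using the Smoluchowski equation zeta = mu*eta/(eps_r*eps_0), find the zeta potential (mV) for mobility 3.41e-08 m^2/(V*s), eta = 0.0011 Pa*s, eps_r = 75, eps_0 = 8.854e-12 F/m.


Smoluchowski equation: zeta = mu * eta / (eps_r * eps_0)
zeta = 3.41e-08 * 0.0011 / (75 * 8.854e-12)
zeta = 0.056487 V = 56.49 mV

56.49


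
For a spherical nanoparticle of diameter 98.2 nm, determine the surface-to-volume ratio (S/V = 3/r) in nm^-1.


Radius r = 98.2/2 = 49.1 nm
S/V = 3 / r = 3 / 49.1
S/V = 0.0611 nm^-1

0.0611


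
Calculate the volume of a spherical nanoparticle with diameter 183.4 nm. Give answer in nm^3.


Radius r = 183.4/2 = 91.7 nm
Volume V = (4/3) * pi * r^3
V = (4/3) * pi * (91.7)^3
V = 3229956.08 nm^3

3229956.08


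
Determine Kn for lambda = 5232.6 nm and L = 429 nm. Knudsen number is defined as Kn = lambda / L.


Knudsen number Kn = lambda / L
Kn = 5232.6 / 429
Kn = 12.1972

12.1972


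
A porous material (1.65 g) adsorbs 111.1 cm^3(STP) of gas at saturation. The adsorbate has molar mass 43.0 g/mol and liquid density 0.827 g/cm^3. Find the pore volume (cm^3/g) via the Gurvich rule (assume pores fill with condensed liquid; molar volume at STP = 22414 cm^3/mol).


Moles adsorbed n = V_ads / 22414 = 111.1 / 22414 = 4.956723e-03 mol
Liquid volume V_liq = n * M / rho_liq = 4.956723e-03 * 43.0 / 0.827 = 0.25773 cm^3
Specific pore volume V_pore = V_liq / m_sample = 0.25773 / 1.65
V_pore = 0.1562 cm^3/g

0.1562


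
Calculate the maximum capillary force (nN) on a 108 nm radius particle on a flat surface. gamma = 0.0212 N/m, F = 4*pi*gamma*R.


Convert radius: R = 108 nm = 1.08e-07 m
F = 4 * pi * gamma * R
F = 4 * pi * 0.0212 * 1.08e-07
F = 2.8772e-08 N = 28.772 nN

28.772


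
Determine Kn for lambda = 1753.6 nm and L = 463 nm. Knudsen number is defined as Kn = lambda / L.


Knudsen number Kn = lambda / L
Kn = 1753.6 / 463
Kn = 3.7875

3.7875


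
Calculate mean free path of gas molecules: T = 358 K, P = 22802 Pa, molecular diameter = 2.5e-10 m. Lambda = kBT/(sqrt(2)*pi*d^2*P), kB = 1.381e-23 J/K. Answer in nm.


Mean free path: lambda = kB*T / (sqrt(2) * pi * d^2 * P)
lambda = 1.381e-23 * 358 / (sqrt(2) * pi * (2.5e-10)^2 * 22802)
lambda = 7.80834e-07 m
lambda = 780.83 nm

780.83


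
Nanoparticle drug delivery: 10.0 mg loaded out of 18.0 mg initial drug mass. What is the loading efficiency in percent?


Drug loading efficiency = (drug loaded / drug initial) * 100
DLE = 10.0 / 18.0 * 100
DLE = 0.5556 * 100
DLE = 55.56%

55.56


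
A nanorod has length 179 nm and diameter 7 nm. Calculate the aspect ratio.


Aspect ratio AR = length / diameter
AR = 179 / 7
AR = 25.57

25.57


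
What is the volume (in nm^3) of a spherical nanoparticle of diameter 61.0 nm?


Radius r = 61.0/2 = 30.5 nm
Volume V = (4/3) * pi * r^3
V = (4/3) * pi * (30.5)^3
V = 118846.97 nm^3

118846.97


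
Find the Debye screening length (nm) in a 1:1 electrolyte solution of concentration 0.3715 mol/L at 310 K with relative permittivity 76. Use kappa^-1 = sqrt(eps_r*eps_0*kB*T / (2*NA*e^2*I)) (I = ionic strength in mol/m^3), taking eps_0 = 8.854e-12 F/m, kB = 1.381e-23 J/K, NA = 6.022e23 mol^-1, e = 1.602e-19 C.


Ionic strength I = 0.3715 * 1^2 * 1000 = 371.5 mol/m^3
kappa^-1 = sqrt(76 * 8.854e-12 * 1.381e-23 * 310 / (2 * 6.022e23 * (1.602e-19)^2 * 371.5))
kappa^-1 = 0.501 nm

0.501


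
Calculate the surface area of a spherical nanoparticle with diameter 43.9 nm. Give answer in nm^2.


Radius r = 43.9/2 = 21.95 nm
Surface area SA = 4 * pi * r^2
SA = 4 * pi * (21.95)^2
SA = 6054.51 nm^2

6054.51


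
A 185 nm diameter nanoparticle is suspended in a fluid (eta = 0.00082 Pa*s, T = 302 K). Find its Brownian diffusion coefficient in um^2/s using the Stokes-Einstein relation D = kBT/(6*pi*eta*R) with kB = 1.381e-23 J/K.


Radius R = 185/2 = 92.5 nm = 9.25e-08 m
D = kB*T / (6*pi*eta*R)
D = 1.381e-23 * 302 / (6 * pi * 0.00082 * 9.25e-08)
D = 2.91705e-12 m^2/s = 2.917 um^2/s

2.917


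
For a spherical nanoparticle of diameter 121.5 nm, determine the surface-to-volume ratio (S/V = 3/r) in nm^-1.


Radius r = 121.5/2 = 60.75 nm
S/V = 3 / r = 3 / 60.75
S/V = 0.0494 nm^-1

0.0494


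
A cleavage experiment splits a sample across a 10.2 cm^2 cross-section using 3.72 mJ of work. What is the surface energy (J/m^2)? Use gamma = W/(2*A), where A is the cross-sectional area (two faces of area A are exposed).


Convert: A = 10.2 cm^2 = 0.00102 m^2, W = 3.72 mJ = 0.00372 J
Cleaving exposes two faces of area A, so total new surface = 2*A and gamma = W / (2*A)
gamma = 0.00372 / (2 * 0.00102)
gamma = 1.824 J/m^2

1.824


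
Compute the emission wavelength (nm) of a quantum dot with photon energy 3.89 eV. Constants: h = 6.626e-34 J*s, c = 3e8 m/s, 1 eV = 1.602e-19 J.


Convert energy: E = 3.89 eV = 3.89 * 1.602e-19 = 6.23178e-19 J
lambda = h*c / E = 6.626e-34 * 3e8 / 6.23178e-19
lambda = 3.18978e-07 m = 319.0 nm

319.0


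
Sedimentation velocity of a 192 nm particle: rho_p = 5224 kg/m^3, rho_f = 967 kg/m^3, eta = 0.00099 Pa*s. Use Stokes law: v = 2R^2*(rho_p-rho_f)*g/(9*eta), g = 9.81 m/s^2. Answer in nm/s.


Radius R = 192/2 nm = 9.6e-08 m
Density difference = 5224 - 967 = 4257 kg/m^3
v = 2 * R^2 * (rho_p - rho_f) * g / (9 * eta)
v = 2 * (9.6e-08)^2 * 4257 * 9.81 / (9 * 0.00099)
v = 8.63908e-08 m/s = 86.3908 nm/s

86.3908


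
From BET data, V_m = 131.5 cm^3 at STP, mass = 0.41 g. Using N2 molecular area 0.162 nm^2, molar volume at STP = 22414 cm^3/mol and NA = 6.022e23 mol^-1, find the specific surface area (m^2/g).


Number of moles in monolayer = V_m / 22414 = 131.5 / 22414 = 0.00586687
Number of molecules = moles * NA = 0.00586687 * 6.022e23
SA = molecules * sigma / mass
SA = (131.5 / 22414) * 6.022e23 * 0.162e-18 / 0.41
SA = 1396.0 m^2/g

1396.0


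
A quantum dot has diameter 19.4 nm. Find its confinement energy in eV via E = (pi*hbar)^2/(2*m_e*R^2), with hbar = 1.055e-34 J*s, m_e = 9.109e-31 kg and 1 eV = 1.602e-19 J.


Radius R = 19.4/2 = 9.7 nm = 9.7e-09 m
E = (pi * 1.055e-34)^2 / (2 * 9.109e-31 * (9.7e-09)^2)
E(J) = 6.40856e-22
E = E(J) / 1.602e-19 = 0.004 eV

0.004


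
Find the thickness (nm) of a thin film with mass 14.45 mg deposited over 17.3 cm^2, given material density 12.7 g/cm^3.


Convert: m = 14.45 mg = 1.4450e-05 kg, A = 17.3 cm^2 = 1.7300e-03 m^2, rho = 12.7 g/cm^3 = 12700 kg/m^3
t = m / (A * rho)
t = 1.4450e-05 / (1.7300e-03 * 12700)
t = 6.5769e-07 m = 657.7 nm

657.7


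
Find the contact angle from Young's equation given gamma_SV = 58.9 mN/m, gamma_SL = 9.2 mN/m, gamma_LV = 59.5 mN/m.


cos(theta) = (gamma_SV - gamma_SL) / gamma_LV
cos(theta) = (58.9 - 9.2) / 59.5
cos(theta) = 0.835294
theta = arccos(0.835294) = 33.35 degrees

33.35


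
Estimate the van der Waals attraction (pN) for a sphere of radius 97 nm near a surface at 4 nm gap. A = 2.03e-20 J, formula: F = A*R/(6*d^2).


Convert to SI: R = 97 nm = 9.7e-08 m, d = 4 nm = 4e-09 m
F = A * R / (6 * d^2)
F = 2.03e-20 * 9.7e-08 / (6 * (4e-09)^2)
F = 2.05115e-11 N = 20.511 pN

20.511


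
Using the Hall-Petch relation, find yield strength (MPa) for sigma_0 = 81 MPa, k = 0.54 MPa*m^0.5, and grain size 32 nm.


d = 32 nm = 3.2e-08 m
sqrt(d) = 0.0001788854
Hall-Petch contribution = k / sqrt(d) = 0.54 / 0.0001788854 = 3018.7 MPa
sigma = sigma_0 + k/sqrt(d) = 81 + 3018.7 = 3099.7 MPa

3099.7


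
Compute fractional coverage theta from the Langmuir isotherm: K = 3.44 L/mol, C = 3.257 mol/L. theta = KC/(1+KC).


Langmuir isotherm: theta = K*C / (1 + K*C)
K*C = 3.44 * 3.257 = 11.20408
theta = 11.20408 / (1 + 11.20408) = 11.20408 / 12.20408
theta = 0.9181

0.9181


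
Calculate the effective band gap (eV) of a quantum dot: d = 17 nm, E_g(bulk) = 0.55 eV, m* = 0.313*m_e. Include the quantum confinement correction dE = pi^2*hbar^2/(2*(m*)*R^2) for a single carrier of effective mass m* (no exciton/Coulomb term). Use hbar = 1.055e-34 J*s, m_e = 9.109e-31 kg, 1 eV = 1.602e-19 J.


Radius R = 17/2 nm = 8.5e-09 m
Confinement energy dE = pi^2 * hbar^2 / (2 * m_eff * m_e * R^2)
dE = pi^2 * (1.055e-34)^2 / (2 * 0.313 * 9.109e-31 * (8.5e-09)^2) J, divided by 1.602e-19 J/eV
dE = 0.0166 eV
Total band gap = E_g(bulk) + dE = 0.55 + 0.0166 = 0.5666 eV

0.5666


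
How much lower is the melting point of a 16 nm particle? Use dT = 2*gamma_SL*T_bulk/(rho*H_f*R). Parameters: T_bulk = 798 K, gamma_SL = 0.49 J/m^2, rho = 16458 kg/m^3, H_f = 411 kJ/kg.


Radius R = 16/2 = 8 nm = 8e-09 m
Convert H_f = 411 kJ/kg = 411000 J/kg
dT = 2 * gamma_SL * T_bulk / (rho * H_f * R)
dT = 2 * 0.49 * 798 / (16458 * 411000 * 8e-09)
dT = 14.5 K

14.5


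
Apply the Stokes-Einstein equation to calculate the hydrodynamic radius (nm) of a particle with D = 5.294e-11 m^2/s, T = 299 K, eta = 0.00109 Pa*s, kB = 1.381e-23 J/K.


Stokes-Einstein: R = kB*T / (6*pi*eta*D)
R = 1.381e-23 * 299 / (6 * pi * 0.00109 * 5.294e-11)
R = 3.79624e-09 m = 3.8 nm

3.8


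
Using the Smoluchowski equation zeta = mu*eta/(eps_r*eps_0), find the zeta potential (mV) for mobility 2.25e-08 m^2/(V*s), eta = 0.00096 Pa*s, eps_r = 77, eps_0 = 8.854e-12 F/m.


Smoluchowski equation: zeta = mu * eta / (eps_r * eps_0)
zeta = 2.25e-08 * 0.00096 / (77 * 8.854e-12)
zeta = 0.031683 V = 31.68 mV

31.68


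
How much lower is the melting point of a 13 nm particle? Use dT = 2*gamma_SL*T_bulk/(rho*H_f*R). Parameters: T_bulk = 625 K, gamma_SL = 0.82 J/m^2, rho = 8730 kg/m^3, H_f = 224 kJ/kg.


Radius R = 13/2 = 6.5 nm = 6.5e-09 m
Convert H_f = 224 kJ/kg = 224000 J/kg
dT = 2 * gamma_SL * T_bulk / (rho * H_f * R)
dT = 2 * 0.82 * 625 / (8730 * 224000 * 6.5e-09)
dT = 80.6 K

80.6


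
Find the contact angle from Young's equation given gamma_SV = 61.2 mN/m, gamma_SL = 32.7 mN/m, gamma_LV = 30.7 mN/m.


cos(theta) = (gamma_SV - gamma_SL) / gamma_LV
cos(theta) = (61.2 - 32.7) / 30.7
cos(theta) = 0.928339
theta = arccos(0.928339) = 21.82 degrees

21.82


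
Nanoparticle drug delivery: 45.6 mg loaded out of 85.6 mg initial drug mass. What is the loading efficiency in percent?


Drug loading efficiency = (drug loaded / drug initial) * 100
DLE = 45.6 / 85.6 * 100
DLE = 0.5327 * 100
DLE = 53.27%

53.27


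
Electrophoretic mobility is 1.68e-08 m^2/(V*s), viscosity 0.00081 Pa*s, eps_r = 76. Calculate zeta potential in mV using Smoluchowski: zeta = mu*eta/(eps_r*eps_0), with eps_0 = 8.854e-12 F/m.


Smoluchowski equation: zeta = mu * eta / (eps_r * eps_0)
zeta = 1.68e-08 * 0.00081 / (76 * 8.854e-12)
zeta = 0.020223 V = 20.22 mV

20.22


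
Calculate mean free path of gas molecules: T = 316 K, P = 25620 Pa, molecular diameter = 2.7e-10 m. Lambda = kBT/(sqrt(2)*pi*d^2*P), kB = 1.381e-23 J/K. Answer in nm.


Mean free path: lambda = kB*T / (sqrt(2) * pi * d^2 * P)
lambda = 1.381e-23 * 316 / (sqrt(2) * pi * (2.7e-10)^2 * 25620)
lambda = 5.25907e-07 m
lambda = 525.91 nm

525.91


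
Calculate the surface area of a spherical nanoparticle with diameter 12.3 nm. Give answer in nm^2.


Radius r = 12.3/2 = 6.15 nm
Surface area SA = 4 * pi * r^2
SA = 4 * pi * (6.15)^2
SA = 475.29 nm^2

475.29


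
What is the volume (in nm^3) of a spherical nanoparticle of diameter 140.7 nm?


Radius r = 140.7/2 = 70.35 nm
Volume V = (4/3) * pi * r^3
V = (4/3) * pi * (70.35)^3
V = 1458414.3 nm^3

1458414.3


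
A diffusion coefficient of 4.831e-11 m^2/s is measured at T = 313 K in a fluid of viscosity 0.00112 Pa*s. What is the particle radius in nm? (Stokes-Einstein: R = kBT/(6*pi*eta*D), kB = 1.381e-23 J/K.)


Stokes-Einstein: R = kB*T / (6*pi*eta*D)
R = 1.381e-23 * 313 / (6 * pi * 0.00112 * 4.831e-11)
R = 4.2382e-09 m = 4.24 nm

4.24


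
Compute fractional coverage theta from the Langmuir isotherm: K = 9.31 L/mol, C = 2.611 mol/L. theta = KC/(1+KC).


Langmuir isotherm: theta = K*C / (1 + K*C)
K*C = 9.31 * 2.611 = 24.30841
theta = 24.30841 / (1 + 24.30841) = 24.30841 / 25.30841
theta = 0.9605

0.9605


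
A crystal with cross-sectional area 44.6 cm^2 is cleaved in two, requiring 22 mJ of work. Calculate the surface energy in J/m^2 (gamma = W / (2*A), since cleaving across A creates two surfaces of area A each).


Convert: A = 44.6 cm^2 = 0.00446 m^2, W = 22 mJ = 0.022 J
Cleaving exposes two faces of area A, so total new surface = 2*A and gamma = W / (2*A)
gamma = 0.022 / (2 * 0.00446)
gamma = 2.466 J/m^2

2.466


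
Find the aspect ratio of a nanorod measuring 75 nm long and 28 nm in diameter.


Aspect ratio AR = length / diameter
AR = 75 / 28
AR = 2.68

2.68


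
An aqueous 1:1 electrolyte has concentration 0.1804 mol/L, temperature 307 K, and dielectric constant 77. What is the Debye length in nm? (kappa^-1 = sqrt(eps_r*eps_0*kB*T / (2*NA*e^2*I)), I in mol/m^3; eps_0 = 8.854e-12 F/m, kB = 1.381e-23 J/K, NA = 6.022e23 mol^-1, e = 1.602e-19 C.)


Ionic strength I = 0.1804 * 1^2 * 1000 = 180.4 mol/m^3
kappa^-1 = sqrt(77 * 8.854e-12 * 1.381e-23 * 307 / (2 * 6.022e23 * (1.602e-19)^2 * 180.4))
kappa^-1 = 0.72 nm

0.72


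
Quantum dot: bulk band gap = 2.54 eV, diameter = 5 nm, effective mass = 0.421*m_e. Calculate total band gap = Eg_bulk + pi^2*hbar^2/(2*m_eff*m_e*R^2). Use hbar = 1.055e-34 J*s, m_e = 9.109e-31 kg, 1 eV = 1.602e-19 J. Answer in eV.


Radius R = 5/2 nm = 2.5e-09 m
Confinement energy dE = pi^2 * hbar^2 / (2 * m_eff * m_e * R^2)
dE = pi^2 * (1.055e-34)^2 / (2 * 0.421 * 9.109e-31 * (2.5e-09)^2) J, divided by 1.602e-19 J/eV
dE = 0.143 eV
Total band gap = E_g(bulk) + dE = 2.54 + 0.143 = 2.683 eV

2.683


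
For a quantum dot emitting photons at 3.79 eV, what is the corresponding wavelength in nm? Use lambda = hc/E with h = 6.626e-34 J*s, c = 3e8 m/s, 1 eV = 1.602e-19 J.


Convert energy: E = 3.79 eV = 3.79 * 1.602e-19 = 6.07158e-19 J
lambda = h*c / E = 6.626e-34 * 3e8 / 6.07158e-19
lambda = 3.27394e-07 m = 327.4 nm

327.4


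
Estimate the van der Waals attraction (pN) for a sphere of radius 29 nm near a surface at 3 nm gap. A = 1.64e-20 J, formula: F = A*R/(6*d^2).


Convert to SI: R = 29 nm = 2.9e-08 m, d = 3 nm = 3e-09 m
F = A * R / (6 * d^2)
F = 1.64e-20 * 2.9e-08 / (6 * (3e-09)^2)
F = 8.80741e-12 N = 8.807 pN

8.807


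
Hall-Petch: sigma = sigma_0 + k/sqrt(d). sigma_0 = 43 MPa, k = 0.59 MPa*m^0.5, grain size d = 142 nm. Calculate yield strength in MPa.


d = 142 nm = 1.42e-07 m
sqrt(d) = 0.0003768289
Hall-Petch contribution = k / sqrt(d) = 0.59 / 0.0003768289 = 1565.7 MPa
sigma = sigma_0 + k/sqrt(d) = 43 + 1565.7 = 1608.7 MPa

1608.7


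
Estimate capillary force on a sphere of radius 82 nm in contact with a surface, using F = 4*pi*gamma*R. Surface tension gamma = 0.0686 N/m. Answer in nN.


Convert radius: R = 82 nm = 8.2e-08 m
F = 4 * pi * gamma * R
F = 4 * pi * 0.0686 * 8.2e-08
F = 7.06883e-08 N = 70.6883 nN

70.6883


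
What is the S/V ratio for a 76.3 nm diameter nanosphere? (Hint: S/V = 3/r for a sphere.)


Radius r = 76.3/2 = 38.15 nm
S/V = 3 / r = 3 / 38.15
S/V = 0.0786 nm^-1

0.0786


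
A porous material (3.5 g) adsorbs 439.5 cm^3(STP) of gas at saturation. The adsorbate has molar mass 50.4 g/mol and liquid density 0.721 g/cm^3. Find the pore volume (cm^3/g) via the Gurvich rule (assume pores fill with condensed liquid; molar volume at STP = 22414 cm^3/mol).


Moles adsorbed n = V_ads / 22414 = 439.5 / 22414 = 1.960828e-02 mol
Liquid volume V_liq = n * M / rho_liq = 1.960828e-02 * 50.4 / 0.721 = 1.37068 cm^3
Specific pore volume V_pore = V_liq / m_sample = 1.37068 / 3.5
V_pore = 0.3916 cm^3/g

0.3916


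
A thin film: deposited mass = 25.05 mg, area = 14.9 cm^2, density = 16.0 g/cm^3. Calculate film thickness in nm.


Convert: m = 25.05 mg = 2.5050e-05 kg, A = 14.9 cm^2 = 1.4900e-03 m^2, rho = 16.0 g/cm^3 = 16000 kg/m^3
t = m / (A * rho)
t = 2.5050e-05 / (1.4900e-03 * 16000)
t = 1.0508e-06 m = 1050.8 nm

1050.8


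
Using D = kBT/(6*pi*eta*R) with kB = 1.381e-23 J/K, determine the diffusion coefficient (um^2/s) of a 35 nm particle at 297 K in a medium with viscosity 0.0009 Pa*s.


Radius R = 35/2 = 17.5 nm = 1.75e-08 m
D = kB*T / (6*pi*eta*R)
D = 1.381e-23 * 297 / (6 * pi * 0.0009 * 1.75e-08)
D = 1.38156e-11 m^2/s = 13.816 um^2/s

13.816


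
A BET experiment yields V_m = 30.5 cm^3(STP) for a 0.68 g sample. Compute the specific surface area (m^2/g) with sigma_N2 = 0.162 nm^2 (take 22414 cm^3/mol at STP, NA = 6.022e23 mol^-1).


Number of moles in monolayer = V_m / 22414 = 30.5 / 22414 = 0.00136076
Number of molecules = moles * NA = 0.00136076 * 6.022e23
SA = molecules * sigma / mass
SA = (30.5 / 22414) * 6.022e23 * 0.162e-18 / 0.68
SA = 195.2 m^2/g

195.2


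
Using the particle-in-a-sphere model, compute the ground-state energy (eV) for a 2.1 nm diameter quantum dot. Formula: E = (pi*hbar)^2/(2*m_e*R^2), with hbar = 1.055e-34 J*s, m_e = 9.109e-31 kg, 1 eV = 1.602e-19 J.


Radius R = 2.1/2 = 1.05 nm = 1.05e-09 m
E = (pi * 1.055e-34)^2 / (2 * 9.109e-31 * (1.05e-09)^2)
E(J) = 5.46922e-20
E = E(J) / 1.602e-19 = 0.3414 eV

0.3414


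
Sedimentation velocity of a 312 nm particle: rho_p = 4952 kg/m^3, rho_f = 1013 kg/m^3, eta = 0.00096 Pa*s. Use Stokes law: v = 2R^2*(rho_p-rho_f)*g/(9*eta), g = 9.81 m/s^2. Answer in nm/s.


Radius R = 312/2 nm = 1.56e-07 m
Density difference = 4952 - 1013 = 3939 kg/m^3
v = 2 * R^2 * (rho_p - rho_f) * g / (9 * eta)
v = 2 * (1.56e-07)^2 * 3939 * 9.81 / (9 * 0.00096)
v = 2.17681e-07 m/s = 217.681 nm/s

217.681


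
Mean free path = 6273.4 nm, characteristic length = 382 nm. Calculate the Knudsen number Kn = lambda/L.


Knudsen number Kn = lambda / L
Kn = 6273.4 / 382
Kn = 16.4225

16.4225


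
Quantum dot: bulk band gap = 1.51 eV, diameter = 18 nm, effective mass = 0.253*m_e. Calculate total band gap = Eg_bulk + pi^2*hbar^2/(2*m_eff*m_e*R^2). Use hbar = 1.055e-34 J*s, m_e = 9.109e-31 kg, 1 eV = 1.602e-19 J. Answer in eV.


Radius R = 18/2 nm = 9e-09 m
Confinement energy dE = pi^2 * hbar^2 / (2 * m_eff * m_e * R^2)
dE = pi^2 * (1.055e-34)^2 / (2 * 0.253 * 9.109e-31 * (9e-09)^2) J, divided by 1.602e-19 J/eV
dE = 0.0184 eV
Total band gap = E_g(bulk) + dE = 1.51 + 0.0184 = 1.5284 eV

1.5284


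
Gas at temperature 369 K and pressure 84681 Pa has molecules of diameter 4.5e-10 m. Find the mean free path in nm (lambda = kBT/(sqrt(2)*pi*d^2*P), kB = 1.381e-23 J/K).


Mean free path: lambda = kB*T / (sqrt(2) * pi * d^2 * P)
lambda = 1.381e-23 * 369 / (sqrt(2) * pi * (4.5e-10)^2 * 84681)
lambda = 6.68874e-08 m
lambda = 66.89 nm

66.89


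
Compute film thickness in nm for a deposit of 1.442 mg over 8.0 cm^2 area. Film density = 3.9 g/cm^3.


Convert: m = 1.442 mg = 1.4420e-06 kg, A = 8.0 cm^2 = 8.0000e-04 m^2, rho = 3.9 g/cm^3 = 3900 kg/m^3
t = m / (A * rho)
t = 1.4420e-06 / (8.0000e-04 * 3900)
t = 4.6218e-07 m = 462.2 nm

462.2


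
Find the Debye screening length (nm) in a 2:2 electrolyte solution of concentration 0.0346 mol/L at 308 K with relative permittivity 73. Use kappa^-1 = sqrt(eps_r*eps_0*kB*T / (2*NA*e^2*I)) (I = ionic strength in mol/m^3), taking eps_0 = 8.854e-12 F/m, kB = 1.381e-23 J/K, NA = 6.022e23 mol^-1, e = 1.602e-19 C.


Ionic strength I = 0.0346 * 2^2 * 1000 = 138.4 mol/m^3
kappa^-1 = sqrt(73 * 8.854e-12 * 1.381e-23 * 308 / (2 * 6.022e23 * (1.602e-19)^2 * 138.4))
kappa^-1 = 0.802 nm

0.802


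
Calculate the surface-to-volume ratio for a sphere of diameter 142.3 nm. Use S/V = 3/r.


Radius r = 142.3/2 = 71.15 nm
S/V = 3 / r = 3 / 71.15
S/V = 0.0422 nm^-1

0.0422


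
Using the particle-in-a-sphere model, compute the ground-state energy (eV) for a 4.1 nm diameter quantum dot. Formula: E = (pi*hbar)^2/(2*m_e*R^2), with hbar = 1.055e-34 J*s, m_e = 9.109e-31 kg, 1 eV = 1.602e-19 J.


Radius R = 4.1/2 = 2.05 nm = 2.05e-09 m
E = (pi * 1.055e-34)^2 / (2 * 9.109e-31 * (2.05e-09)^2)
E(J) = 1.43482e-20
E = E(J) / 1.602e-19 = 0.0896 eV

0.0896


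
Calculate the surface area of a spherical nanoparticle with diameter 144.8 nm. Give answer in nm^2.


Radius r = 144.8/2 = 72.4 nm
Surface area SA = 4 * pi * r^2
SA = 4 * pi * (72.4)^2
SA = 65869.9 nm^2

65869.9


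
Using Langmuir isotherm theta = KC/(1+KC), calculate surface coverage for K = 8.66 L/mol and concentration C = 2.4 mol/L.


Langmuir isotherm: theta = K*C / (1 + K*C)
K*C = 8.66 * 2.4 = 20.784
theta = 20.784 / (1 + 20.784) = 20.784 / 21.784
theta = 0.9541

0.9541


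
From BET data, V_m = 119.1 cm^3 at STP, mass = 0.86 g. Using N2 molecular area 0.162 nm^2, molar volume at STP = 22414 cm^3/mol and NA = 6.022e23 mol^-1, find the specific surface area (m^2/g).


Number of moles in monolayer = V_m / 22414 = 119.1 / 22414 = 0.00531364
Number of molecules = moles * NA = 0.00531364 * 6.022e23
SA = molecules * sigma / mass
SA = (119.1 / 22414) * 6.022e23 * 0.162e-18 / 0.86
SA = 602.8 m^2/g

602.8


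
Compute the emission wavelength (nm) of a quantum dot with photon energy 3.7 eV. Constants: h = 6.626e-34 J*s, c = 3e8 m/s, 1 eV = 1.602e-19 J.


Convert energy: E = 3.7 eV = 3.7 * 1.602e-19 = 5.9274e-19 J
lambda = h*c / E = 6.626e-34 * 3e8 / 5.9274e-19
lambda = 3.35358e-07 m = 335.4 nm

335.4


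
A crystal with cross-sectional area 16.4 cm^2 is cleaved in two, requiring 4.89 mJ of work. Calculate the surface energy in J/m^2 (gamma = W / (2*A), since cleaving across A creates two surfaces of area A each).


Convert: A = 16.4 cm^2 = 0.00164 m^2, W = 4.89 mJ = 0.00489 J
Cleaving exposes two faces of area A, so total new surface = 2*A and gamma = W / (2*A)
gamma = 0.00489 / (2 * 0.00164)
gamma = 1.491 J/m^2

1.491


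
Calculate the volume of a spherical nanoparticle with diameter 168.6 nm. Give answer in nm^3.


Radius r = 168.6/2 = 84.3 nm
Volume V = (4/3) * pi * r^3
V = (4/3) * pi * (84.3)^3
V = 2509408.32 nm^3

2509408.32


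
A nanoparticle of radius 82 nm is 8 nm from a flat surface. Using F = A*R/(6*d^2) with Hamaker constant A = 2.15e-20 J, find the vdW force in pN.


Convert to SI: R = 82 nm = 8.2e-08 m, d = 8 nm = 8e-09 m
F = A * R / (6 * d^2)
F = 2.15e-20 * 8.2e-08 / (6 * (8e-09)^2)
F = 4.59115e-12 N = 4.591 pN

4.591


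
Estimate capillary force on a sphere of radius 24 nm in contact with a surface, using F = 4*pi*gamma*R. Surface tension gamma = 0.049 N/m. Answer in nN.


Convert radius: R = 24 nm = 2.4e-08 m
F = 4 * pi * gamma * R
F = 4 * pi * 0.049 * 2.4e-08
F = 1.47781e-08 N = 14.7781 nN

14.7781


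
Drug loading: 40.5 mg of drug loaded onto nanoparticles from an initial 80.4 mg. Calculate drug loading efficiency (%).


Drug loading efficiency = (drug loaded / drug initial) * 100
DLE = 40.5 / 80.4 * 100
DLE = 0.5037 * 100
DLE = 50.37%

50.37


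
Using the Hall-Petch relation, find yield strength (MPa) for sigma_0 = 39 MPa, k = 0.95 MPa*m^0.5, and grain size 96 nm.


d = 96 nm = 9.6e-08 m
sqrt(d) = 0.0003098387
Hall-Petch contribution = k / sqrt(d) = 0.95 / 0.0003098387 = 3066.1 MPa
sigma = sigma_0 + k/sqrt(d) = 39 + 3066.1 = 3105.1 MPa

3105.1


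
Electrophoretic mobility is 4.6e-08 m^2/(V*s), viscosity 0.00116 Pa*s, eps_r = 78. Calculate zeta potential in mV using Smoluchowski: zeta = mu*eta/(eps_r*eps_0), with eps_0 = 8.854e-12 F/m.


Smoluchowski equation: zeta = mu * eta / (eps_r * eps_0)
zeta = 4.6e-08 * 0.00116 / (78 * 8.854e-12)
zeta = 0.077265 V = 77.26 mV

77.26


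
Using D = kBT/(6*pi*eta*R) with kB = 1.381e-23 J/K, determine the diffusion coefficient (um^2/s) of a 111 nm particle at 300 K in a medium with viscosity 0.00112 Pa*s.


Radius R = 111/2 = 55.5 nm = 5.55e-08 m
D = kB*T / (6*pi*eta*R)
D = 1.381e-23 * 300 / (6 * pi * 0.00112 * 5.55e-08)
D = 3.53592e-12 m^2/s = 3.536 um^2/s

3.536


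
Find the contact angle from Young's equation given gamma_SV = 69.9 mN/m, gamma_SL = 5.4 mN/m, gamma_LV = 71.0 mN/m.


cos(theta) = (gamma_SV - gamma_SL) / gamma_LV
cos(theta) = (69.9 - 5.4) / 71.0
cos(theta) = 0.908451
theta = arccos(0.908451) = 24.71 degrees

24.71


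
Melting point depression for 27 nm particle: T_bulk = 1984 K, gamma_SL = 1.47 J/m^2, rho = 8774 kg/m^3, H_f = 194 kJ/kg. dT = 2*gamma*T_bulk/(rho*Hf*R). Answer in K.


Radius R = 27/2 = 13.5 nm = 1.35e-08 m
Convert H_f = 194 kJ/kg = 194000 J/kg
dT = 2 * gamma_SL * T_bulk / (rho * H_f * R)
dT = 2 * 1.47 * 1984 / (8774 * 194000 * 1.35e-08)
dT = 253.8 K

253.8


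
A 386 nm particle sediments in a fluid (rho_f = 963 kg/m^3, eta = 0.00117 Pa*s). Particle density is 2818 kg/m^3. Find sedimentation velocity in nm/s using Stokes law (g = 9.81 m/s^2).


Radius R = 386/2 nm = 1.93e-07 m
Density difference = 2818 - 963 = 1855 kg/m^3
v = 2 * R^2 * (rho_p - rho_f) * g / (9 * eta)
v = 2 * (1.93e-07)^2 * 1855 * 9.81 / (9 * 0.00117)
v = 1.28745e-07 m/s = 128.7446 nm/s

128.7446


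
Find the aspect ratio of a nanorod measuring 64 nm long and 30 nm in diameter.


Aspect ratio AR = length / diameter
AR = 64 / 30
AR = 2.13

2.13


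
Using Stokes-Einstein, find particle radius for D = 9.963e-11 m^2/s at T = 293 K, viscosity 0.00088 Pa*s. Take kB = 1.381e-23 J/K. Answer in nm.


Stokes-Einstein: R = kB*T / (6*pi*eta*D)
R = 1.381e-23 * 293 / (6 * pi * 0.00088 * 9.963e-11)
R = 2.44843e-09 m = 2.45 nm

2.45


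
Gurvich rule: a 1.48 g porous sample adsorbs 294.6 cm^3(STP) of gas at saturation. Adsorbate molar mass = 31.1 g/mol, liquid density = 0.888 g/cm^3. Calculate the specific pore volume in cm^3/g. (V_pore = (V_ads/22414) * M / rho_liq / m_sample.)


Moles adsorbed n = V_ads / 22414 = 294.6 / 22414 = 1.314357e-02 mol
Liquid volume V_liq = n * M / rho_liq = 1.314357e-02 * 31.1 / 0.888 = 0.46032 cm^3
Specific pore volume V_pore = V_liq / m_sample = 0.46032 / 1.48
V_pore = 0.311 cm^3/g

0.311


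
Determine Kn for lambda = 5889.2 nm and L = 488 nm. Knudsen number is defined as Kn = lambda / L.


Knudsen number Kn = lambda / L
Kn = 5889.2 / 488
Kn = 12.068

12.068


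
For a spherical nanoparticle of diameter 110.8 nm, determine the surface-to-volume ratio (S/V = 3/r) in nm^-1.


Radius r = 110.8/2 = 55.4 nm
S/V = 3 / r = 3 / 55.4
S/V = 0.0542 nm^-1

0.0542


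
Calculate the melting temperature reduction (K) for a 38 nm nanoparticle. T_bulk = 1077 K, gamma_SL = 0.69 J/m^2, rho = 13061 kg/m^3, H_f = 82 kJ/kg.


Radius R = 38/2 = 19 nm = 1.9e-08 m
Convert H_f = 82 kJ/kg = 82000 J/kg
dT = 2 * gamma_SL * T_bulk / (rho * H_f * R)
dT = 2 * 0.69 * 1077 / (13061 * 82000 * 1.9e-08)
dT = 73.0 K

73.0


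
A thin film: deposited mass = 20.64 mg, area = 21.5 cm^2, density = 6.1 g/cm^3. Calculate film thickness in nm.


Convert: m = 20.64 mg = 2.0640e-05 kg, A = 21.5 cm^2 = 2.1500e-03 m^2, rho = 6.1 g/cm^3 = 6100 kg/m^3
t = m / (A * rho)
t = 2.0640e-05 / (2.1500e-03 * 6100)
t = 1.5738e-06 m = 1573.8 nm

1573.8


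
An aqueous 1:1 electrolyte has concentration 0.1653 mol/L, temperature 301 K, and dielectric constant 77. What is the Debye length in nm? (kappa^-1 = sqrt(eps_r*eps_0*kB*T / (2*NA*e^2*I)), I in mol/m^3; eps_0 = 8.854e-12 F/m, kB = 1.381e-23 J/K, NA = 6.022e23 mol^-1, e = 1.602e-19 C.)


Ionic strength I = 0.1653 * 1^2 * 1000 = 165.3 mol/m^3
kappa^-1 = sqrt(77 * 8.854e-12 * 1.381e-23 * 301 / (2 * 6.022e23 * (1.602e-19)^2 * 165.3))
kappa^-1 = 0.745 nm

0.745


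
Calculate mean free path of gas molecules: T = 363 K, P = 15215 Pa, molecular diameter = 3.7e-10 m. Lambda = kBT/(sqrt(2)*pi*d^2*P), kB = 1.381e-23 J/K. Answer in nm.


Mean free path: lambda = kB*T / (sqrt(2) * pi * d^2 * P)
lambda = 1.381e-23 * 363 / (sqrt(2) * pi * (3.7e-10)^2 * 15215)
lambda = 5.41701e-07 m
lambda = 541.7 nm

541.7


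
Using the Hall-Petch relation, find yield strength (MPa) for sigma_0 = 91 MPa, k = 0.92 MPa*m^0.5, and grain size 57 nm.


d = 57 nm = 5.7e-08 m
sqrt(d) = 0.0002387467
Hall-Petch contribution = k / sqrt(d) = 0.92 / 0.0002387467 = 3853.5 MPa
sigma = sigma_0 + k/sqrt(d) = 91 + 3853.5 = 3944.5 MPa

3944.5


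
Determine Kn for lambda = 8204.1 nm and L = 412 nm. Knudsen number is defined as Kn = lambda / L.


Knudsen number Kn = lambda / L
Kn = 8204.1 / 412
Kn = 19.9129

19.9129


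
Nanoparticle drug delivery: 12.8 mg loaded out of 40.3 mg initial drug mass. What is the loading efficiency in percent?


Drug loading efficiency = (drug loaded / drug initial) * 100
DLE = 12.8 / 40.3 * 100
DLE = 0.3176 * 100
DLE = 31.76%

31.76


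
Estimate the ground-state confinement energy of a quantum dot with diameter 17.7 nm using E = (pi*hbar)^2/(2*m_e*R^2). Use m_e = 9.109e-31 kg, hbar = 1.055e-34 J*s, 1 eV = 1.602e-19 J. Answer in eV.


Radius R = 17.7/2 = 8.85 nm = 8.85e-09 m
E = (pi * 1.055e-34)^2 / (2 * 9.109e-31 * (8.85e-09)^2)
E(J) = 7.6987e-22
E = E(J) / 1.602e-19 = 0.0048 eV

0.0048


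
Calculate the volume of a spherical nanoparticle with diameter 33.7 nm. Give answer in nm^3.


Radius r = 33.7/2 = 16.85 nm
Volume V = (4/3) * pi * r^3
V = (4/3) * pi * (16.85)^3
V = 20039.57 nm^3

20039.57


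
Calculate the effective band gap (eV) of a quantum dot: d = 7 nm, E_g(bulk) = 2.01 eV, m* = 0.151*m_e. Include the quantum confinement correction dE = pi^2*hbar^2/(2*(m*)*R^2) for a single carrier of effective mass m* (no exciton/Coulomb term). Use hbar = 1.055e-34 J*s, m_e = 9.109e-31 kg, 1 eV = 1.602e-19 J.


Radius R = 7/2 nm = 3.5e-09 m
Confinement energy dE = pi^2 * hbar^2 / (2 * m_eff * m_e * R^2)
dE = pi^2 * (1.055e-34)^2 / (2 * 0.151 * 9.109e-31 * (3.5e-09)^2) J, divided by 1.602e-19 J/eV
dE = 0.2035 eV
Total band gap = E_g(bulk) + dE = 2.01 + 0.2035 = 2.2135 eV

2.2135


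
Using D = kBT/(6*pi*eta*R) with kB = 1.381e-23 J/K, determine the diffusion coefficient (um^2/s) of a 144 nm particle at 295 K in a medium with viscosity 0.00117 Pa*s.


Radius R = 144/2 = 72 nm = 7.2e-08 m
D = kB*T / (6*pi*eta*R)
D = 1.381e-23 * 295 / (6 * pi * 0.00117 * 7.2e-08)
D = 2.56564e-12 m^2/s = 2.566 um^2/s

2.566


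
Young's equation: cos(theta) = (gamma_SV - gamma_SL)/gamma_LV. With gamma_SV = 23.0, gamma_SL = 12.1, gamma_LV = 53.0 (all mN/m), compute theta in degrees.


cos(theta) = (gamma_SV - gamma_SL) / gamma_LV
cos(theta) = (23.0 - 12.1) / 53.0
cos(theta) = 0.20566
theta = arccos(0.20566) = 78.13 degrees

78.13


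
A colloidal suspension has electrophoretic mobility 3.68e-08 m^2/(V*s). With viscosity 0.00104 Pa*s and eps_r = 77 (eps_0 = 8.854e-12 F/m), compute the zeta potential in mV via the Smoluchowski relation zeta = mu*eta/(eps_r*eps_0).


Smoluchowski equation: zeta = mu * eta / (eps_r * eps_0)
zeta = 3.68e-08 * 0.00104 / (77 * 8.854e-12)
zeta = 0.056137 V = 56.14 mV

56.14


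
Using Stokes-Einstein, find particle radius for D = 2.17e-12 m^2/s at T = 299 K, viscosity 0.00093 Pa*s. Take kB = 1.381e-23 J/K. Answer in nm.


Stokes-Einstein: R = kB*T / (6*pi*eta*D)
R = 1.381e-23 * 299 / (6 * pi * 0.00093 * 2.17e-12)
R = 1.08548e-07 m = 108.55 nm

108.55


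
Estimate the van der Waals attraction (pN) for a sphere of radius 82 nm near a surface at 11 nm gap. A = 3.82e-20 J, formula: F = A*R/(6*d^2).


Convert to SI: R = 82 nm = 8.2e-08 m, d = 11 nm = 1.1e-08 m
F = A * R / (6 * d^2)
F = 3.82e-20 * 8.2e-08 / (6 * (1.1e-08)^2)
F = 4.3146e-12 N = 4.315 pN

4.315


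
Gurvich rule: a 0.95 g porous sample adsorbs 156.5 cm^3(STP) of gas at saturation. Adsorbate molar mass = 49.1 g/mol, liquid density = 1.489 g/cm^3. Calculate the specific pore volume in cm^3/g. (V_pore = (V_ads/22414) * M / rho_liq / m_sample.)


Moles adsorbed n = V_ads / 22414 = 156.5 / 22414 = 6.982243e-03 mol
Liquid volume V_liq = n * M / rho_liq = 6.982243e-03 * 49.1 / 1.489 = 0.23024 cm^3
Specific pore volume V_pore = V_liq / m_sample = 0.23024 / 0.95
V_pore = 0.2424 cm^3/g

0.2424


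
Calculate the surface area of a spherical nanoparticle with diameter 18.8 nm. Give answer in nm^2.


Radius r = 18.8/2 = 9.4 nm
Surface area SA = 4 * pi * r^2
SA = 4 * pi * (9.4)^2
SA = 1110.36 nm^2

1110.36


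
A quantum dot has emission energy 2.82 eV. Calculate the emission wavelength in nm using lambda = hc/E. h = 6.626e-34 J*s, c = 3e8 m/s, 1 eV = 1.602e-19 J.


Convert energy: E = 2.82 eV = 2.82 * 1.602e-19 = 4.51764e-19 J
lambda = h*c / E = 6.626e-34 * 3e8 / 4.51764e-19
lambda = 4.40009e-07 m = 440.0 nm

440.0


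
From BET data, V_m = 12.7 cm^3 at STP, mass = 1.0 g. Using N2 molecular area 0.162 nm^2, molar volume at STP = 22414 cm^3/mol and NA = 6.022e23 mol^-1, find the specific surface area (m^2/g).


Number of moles in monolayer = V_m / 22414 = 12.7 / 22414 = 0.00056661
Number of molecules = moles * NA = 0.00056661 * 6.022e23
SA = molecules * sigma / mass
SA = (12.7 / 22414) * 6.022e23 * 0.162e-18 / 1.0
SA = 55.3 m^2/g

55.3


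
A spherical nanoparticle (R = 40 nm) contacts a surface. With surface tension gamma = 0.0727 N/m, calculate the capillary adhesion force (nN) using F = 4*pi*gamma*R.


Convert radius: R = 40 nm = 4e-08 m
F = 4 * pi * gamma * R
F = 4 * pi * 0.0727 * 4e-08
F = 3.6543e-08 N = 36.543 nN

36.543
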